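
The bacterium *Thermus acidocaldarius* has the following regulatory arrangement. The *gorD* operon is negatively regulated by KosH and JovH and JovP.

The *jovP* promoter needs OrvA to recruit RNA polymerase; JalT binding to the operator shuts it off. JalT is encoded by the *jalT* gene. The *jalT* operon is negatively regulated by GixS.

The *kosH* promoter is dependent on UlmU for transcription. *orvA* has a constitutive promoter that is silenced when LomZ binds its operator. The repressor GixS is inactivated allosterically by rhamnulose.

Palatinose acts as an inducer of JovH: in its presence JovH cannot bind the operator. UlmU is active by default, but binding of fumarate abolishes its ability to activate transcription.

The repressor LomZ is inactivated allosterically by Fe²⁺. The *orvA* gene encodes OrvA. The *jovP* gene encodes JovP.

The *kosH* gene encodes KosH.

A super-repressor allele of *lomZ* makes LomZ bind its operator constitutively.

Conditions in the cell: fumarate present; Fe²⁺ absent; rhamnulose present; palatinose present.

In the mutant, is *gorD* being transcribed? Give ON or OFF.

Fumarate is present, so UlmU is inactive.
Required activator UlmU is absent, so *kosH* is not transcribed.
So KosH is not produced.
Palatinose is present, so JovH is inactive.
LomZ is constitutively active in this strain.
With repressor LomZ bound, *orvA* is not transcribed.
So OrvA is not produced.
Rhamnulose is present, so GixS is inactive.
With no repressor bound, *jalT* is transcribed.
So JalT is produced and active.
With repressor JalT bound, *jovP* is not transcribed.
So JovP is not produced.
With no repressor bound, *gorD* is transcribed.

ON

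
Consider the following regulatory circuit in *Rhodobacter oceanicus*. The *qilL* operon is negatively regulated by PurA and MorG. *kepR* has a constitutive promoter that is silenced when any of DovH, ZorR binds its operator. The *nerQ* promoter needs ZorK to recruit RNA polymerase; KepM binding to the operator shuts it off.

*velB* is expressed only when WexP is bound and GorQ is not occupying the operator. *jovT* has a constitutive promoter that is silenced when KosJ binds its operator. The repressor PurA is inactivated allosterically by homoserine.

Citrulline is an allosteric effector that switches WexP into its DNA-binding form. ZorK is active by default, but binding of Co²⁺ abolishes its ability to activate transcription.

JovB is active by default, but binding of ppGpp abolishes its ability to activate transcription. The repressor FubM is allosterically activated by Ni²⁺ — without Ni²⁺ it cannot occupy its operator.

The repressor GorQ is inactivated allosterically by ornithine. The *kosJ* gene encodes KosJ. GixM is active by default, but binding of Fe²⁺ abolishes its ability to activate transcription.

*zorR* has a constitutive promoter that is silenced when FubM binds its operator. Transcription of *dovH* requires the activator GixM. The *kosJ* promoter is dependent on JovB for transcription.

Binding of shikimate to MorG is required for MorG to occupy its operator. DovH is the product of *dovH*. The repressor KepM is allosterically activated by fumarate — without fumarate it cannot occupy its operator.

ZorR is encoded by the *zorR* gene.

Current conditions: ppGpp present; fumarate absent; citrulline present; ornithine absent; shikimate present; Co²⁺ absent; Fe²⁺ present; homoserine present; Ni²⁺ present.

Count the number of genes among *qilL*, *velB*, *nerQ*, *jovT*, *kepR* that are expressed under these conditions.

3

Homoserine is present, so PurA is inactive.
Shikimate is present, so MorG is active.
With repressor MorG bound, *qilL* is not transcribed.
→ *qilL* is OFF.
Ornithine is absent, so GorQ is active.
Citrulline is present, so WexP is active.
With repressor GorQ bound, *velB* is not transcribed.
→ *velB* is OFF.
Fumarate is absent, so KepM is inactive.
Co²⁺ is absent, so ZorK is active.
No repressor is bound and ZorK is active, so *nerQ* is transcribed.
→ *nerQ* is ON.
ppGpp is present, so JovB is inactive.
Required activator JovB is absent, so *kosJ* is not transcribed.
So KosJ is not produced.
With no repressor bound, *jovT* is transcribed.
→ *jovT* is ON.
Fe²⁺ is present, so GixM is inactive.
Required activator GixM is absent, so *dovH* is not transcribed.
So DovH is not produced.
Ni²⁺ is present, so FubM is active.
With repressor FubM bound, *zorR* is not transcribed.
So ZorR is not produced.
With no repressor bound, *kepR* is transcribed.
→ *kepR* is ON.
3 of the 5 genes are transcribed.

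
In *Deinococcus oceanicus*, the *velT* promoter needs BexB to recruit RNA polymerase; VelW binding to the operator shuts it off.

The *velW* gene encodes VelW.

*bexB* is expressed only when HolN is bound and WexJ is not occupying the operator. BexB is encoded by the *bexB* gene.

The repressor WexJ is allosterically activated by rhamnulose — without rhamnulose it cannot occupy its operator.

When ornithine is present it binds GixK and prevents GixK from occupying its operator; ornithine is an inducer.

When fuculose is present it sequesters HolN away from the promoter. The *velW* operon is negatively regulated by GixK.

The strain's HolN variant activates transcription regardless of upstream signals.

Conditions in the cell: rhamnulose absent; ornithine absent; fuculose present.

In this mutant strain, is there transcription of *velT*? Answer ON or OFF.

Ornithine is absent, so GixK is active.
With repressor GixK bound, *velW* is not transcribed.
So VelW is not produced.
HolN is constitutively active in this strain.
Rhamnulose is absent, so WexJ is inactive.
No repressor is bound and HolN is active, so *bexB* is transcribed.
So BexB is produced and active.
No repressor is bound and BexB is active, so *velT* is transcribed.

ON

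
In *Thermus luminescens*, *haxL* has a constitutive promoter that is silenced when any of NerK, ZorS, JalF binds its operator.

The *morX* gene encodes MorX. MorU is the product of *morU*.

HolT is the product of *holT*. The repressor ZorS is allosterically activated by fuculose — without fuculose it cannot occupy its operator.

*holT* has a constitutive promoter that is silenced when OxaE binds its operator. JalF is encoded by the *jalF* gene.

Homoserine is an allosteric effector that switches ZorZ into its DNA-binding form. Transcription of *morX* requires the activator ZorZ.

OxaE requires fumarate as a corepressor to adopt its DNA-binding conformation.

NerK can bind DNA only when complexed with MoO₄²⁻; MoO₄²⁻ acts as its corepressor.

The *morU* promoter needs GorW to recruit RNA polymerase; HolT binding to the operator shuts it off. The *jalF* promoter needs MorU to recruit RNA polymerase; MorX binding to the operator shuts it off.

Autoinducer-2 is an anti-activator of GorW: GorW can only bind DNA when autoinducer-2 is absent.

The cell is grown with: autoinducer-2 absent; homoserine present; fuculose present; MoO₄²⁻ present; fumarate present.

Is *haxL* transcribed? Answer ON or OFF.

OFF

MoO₄²⁻ is present, so NerK is active.
Fuculose is present, so ZorS is active.
Homoserine is present, so ZorZ is active.
No repressor is bound and ZorZ is active, so *morX* is transcribed.
So MorX is produced and active.
Autoinducer-2 is absent, so GorW is active.
Fumarate is present, so OxaE is active.
With repressor OxaE bound, *holT* is not transcribed.
So HolT is not produced.
No repressor is bound and GorW is active, so *morU* is transcribed.
So MorU is produced and active.
With repressor MorX bound, *jalF* is not transcribed.
So JalF is not produced.
With repressor NerK bound, *haxL* is not transcribed.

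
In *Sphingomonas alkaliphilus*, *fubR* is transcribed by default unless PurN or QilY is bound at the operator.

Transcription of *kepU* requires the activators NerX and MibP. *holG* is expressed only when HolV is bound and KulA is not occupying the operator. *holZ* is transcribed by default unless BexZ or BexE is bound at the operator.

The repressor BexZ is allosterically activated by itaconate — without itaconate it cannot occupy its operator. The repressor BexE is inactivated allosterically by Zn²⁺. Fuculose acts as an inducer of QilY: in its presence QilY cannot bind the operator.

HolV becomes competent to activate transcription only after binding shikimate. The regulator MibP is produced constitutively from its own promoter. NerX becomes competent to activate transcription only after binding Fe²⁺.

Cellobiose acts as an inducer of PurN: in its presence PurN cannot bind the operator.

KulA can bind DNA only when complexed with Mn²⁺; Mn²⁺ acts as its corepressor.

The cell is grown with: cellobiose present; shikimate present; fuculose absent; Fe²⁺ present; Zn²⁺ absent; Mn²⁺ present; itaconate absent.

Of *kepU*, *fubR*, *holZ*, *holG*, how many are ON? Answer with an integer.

1

Fe²⁺ is present, so NerX is active.
MibP is produced constitutively and is active.
No repressor is bound and NerX and MibP are active, so *kepU* is transcribed.
→ *kepU* is ON.
Cellobiose is present, so PurN is inactive.
Fuculose is absent, so QilY is active.
With repressor QilY bound, *fubR* is not transcribed.
→ *fubR* is OFF.
Itaconate is absent, so BexZ is inactive.
Zn²⁺ is absent, so BexE is active.
With repressor BexE bound, *holZ* is not transcribed.
→ *holZ* is OFF.
Mn²⁺ is present, so KulA is active.
Shikimate is present, so HolV is active.
With repressor KulA bound, *holG* is not transcribed.
→ *holG* is OFF.
1 of the 4 genes is transcribed.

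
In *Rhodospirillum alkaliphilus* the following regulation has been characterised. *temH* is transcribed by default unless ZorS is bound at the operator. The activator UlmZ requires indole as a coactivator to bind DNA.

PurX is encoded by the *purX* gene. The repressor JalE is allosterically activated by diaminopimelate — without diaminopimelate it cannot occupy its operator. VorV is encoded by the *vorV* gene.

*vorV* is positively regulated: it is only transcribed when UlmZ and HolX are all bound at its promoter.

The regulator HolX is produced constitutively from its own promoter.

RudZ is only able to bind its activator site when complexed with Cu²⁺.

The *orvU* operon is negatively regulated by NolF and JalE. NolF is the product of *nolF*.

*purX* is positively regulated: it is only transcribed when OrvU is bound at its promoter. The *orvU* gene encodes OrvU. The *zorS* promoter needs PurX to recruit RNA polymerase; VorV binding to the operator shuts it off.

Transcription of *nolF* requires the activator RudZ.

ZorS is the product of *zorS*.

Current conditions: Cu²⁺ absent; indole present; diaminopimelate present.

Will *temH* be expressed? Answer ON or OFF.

Cu²⁺ is absent, so RudZ is inactive.
Required activator RudZ is absent, so *nolF* is not transcribed.
So NolF is not produced.
Diaminopimelate is present, so JalE is active.
With repressor JalE bound, *orvU* is not transcribed.
So OrvU is not produced.
Required activator OrvU is absent, so *purX* is not transcribed.
So PurX is not produced.
Indole is present, so UlmZ is active.
HolX is produced constitutively and is active.
No repressor is bound and UlmZ and HolX are active, so *vorV* is transcribed.
So VorV is produced and active.
With repressor VorV bound, *zorS* is not transcribed.
So ZorS is not produced.
With no repressor bound, *temH* is transcribed.

ON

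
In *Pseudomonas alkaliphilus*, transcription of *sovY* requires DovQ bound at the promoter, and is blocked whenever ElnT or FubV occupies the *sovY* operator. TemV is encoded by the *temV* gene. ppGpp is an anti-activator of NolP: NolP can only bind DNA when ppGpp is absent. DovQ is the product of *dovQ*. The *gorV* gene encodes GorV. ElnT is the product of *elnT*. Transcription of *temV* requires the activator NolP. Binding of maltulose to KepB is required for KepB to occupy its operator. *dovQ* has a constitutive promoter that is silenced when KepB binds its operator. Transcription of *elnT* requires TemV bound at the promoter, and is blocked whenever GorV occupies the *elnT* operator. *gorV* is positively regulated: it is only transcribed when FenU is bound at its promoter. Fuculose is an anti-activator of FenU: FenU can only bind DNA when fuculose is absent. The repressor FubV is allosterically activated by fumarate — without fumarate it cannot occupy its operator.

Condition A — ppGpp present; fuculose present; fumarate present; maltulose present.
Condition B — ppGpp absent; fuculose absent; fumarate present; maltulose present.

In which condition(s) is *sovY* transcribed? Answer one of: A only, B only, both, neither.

Condition A:
ppGpp is present, so NolP is inactive.
Required activator NolP is absent, so *temV* is not transcribed.
So TemV is not produced.
Fuculose is present, so FenU is inactive.
Required activator FenU is absent, so *gorV* is not transcribed.
So GorV is not produced.
Required activator TemV is absent, so *elnT* is not transcribed.
So ElnT is not produced.
Fumarate is present, so FubV is active.
Maltulose is present, so KepB is active.
With repressor KepB bound, *dovQ* is not transcribed.
So DovQ is not produced.
With repressor FubV bound, *sovY* is not transcribed.
→ *sovY* is OFF in A.
Condition B:
ppGpp is absent, so NolP is active.
No repressor is bound and NolP is active, so *temV* is transcribed.
So TemV is produced and active.
Fuculose is absent, so FenU is active.
No repressor is bound and FenU is active, so *gorV* is transcribed.
So GorV is produced and active.
With repressor GorV bound, *elnT* is not transcribed.
So ElnT is not produced.
Fumarate is present, so FubV is active.
Maltulose is present, so KepB is active.
With repressor KepB bound, *dovQ* is not transcribed.
So DovQ is not produced.
With repressor FubV bound, *sovY* is not transcribed.
→ *sovY* is OFF in B.

neither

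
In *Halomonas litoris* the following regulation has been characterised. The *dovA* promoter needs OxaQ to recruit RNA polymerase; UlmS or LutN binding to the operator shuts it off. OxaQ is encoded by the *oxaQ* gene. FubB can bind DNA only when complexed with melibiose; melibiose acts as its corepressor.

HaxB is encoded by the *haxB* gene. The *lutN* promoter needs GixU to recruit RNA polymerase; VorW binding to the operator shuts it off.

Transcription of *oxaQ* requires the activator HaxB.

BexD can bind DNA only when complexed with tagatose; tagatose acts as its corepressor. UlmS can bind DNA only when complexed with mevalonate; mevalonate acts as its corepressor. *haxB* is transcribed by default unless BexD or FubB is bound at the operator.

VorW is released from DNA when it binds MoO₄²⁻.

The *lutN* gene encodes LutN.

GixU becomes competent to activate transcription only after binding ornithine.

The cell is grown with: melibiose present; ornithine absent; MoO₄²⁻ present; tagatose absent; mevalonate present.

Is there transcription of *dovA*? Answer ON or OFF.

Mevalonate is present, so UlmS is active.
Tagatose is absent, so BexD is inactive.
Melibiose is present, so FubB is active.
With repressor FubB bound, *haxB* is not transcribed.
So HaxB is not produced.
Required activator HaxB is absent, so *oxaQ* is not transcribed.
So OxaQ is not produced.
MoO₄²⁻ is present, so VorW is inactive.
Ornithine is absent, so GixU is inactive.
Required activator GixU is absent, so *lutN* is not transcribed.
So LutN is not produced.
With repressor UlmS bound, *dovA* is not transcribed.

OFF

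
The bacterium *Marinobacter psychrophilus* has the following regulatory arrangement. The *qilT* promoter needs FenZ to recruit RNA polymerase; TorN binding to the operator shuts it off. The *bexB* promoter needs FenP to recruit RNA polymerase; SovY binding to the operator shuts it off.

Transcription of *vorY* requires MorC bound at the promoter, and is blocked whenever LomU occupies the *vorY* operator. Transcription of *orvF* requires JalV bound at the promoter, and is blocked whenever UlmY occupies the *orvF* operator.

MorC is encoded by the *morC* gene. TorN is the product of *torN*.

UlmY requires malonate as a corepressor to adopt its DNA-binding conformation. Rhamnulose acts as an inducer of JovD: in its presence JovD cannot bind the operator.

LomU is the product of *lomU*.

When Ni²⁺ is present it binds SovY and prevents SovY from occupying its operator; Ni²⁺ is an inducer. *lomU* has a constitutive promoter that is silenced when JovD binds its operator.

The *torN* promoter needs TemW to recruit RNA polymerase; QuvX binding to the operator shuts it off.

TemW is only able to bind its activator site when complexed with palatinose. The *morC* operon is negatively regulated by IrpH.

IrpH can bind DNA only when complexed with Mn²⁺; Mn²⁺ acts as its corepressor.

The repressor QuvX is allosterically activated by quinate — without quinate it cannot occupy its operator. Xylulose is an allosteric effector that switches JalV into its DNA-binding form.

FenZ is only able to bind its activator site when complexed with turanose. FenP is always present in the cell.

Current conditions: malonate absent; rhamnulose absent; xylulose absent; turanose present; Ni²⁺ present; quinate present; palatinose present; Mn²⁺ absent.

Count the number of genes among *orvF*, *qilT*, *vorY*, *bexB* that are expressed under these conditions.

Malonate is absent, so UlmY is inactive.
Xylulose is absent, so JalV is inactive.
Required activator JalV is absent, so *orvF* is not transcribed.
→ *orvF* is OFF.
Turanose is present, so FenZ is active.
Palatinose is present, so TemW is active.
Quinate is present, so QuvX is active.
With repressor QuvX bound, *torN* is not transcribed.
So TorN is not produced.
No repressor is bound and FenZ is active, so *qilT* is transcribed.
→ *qilT* is ON.
Mn²⁺ is absent, so IrpH is inactive.
With no repressor bound, *morC* is transcribed.
So MorC is produced and active.
Rhamnulose is absent, so JovD is active.
With repressor JovD bound, *lomU* is not transcribed.
So LomU is not produced.
No repressor is bound and MorC is active, so *vorY* is transcribed.
→ *vorY* is ON.
FenP is produced constitutively and is active.
Ni²⁺ is present, so SovY is inactive.
No repressor is bound and FenP is active, so *bexB* is transcribed.
→ *bexB* is ON.
3 of the 4 genes are transcribed.

3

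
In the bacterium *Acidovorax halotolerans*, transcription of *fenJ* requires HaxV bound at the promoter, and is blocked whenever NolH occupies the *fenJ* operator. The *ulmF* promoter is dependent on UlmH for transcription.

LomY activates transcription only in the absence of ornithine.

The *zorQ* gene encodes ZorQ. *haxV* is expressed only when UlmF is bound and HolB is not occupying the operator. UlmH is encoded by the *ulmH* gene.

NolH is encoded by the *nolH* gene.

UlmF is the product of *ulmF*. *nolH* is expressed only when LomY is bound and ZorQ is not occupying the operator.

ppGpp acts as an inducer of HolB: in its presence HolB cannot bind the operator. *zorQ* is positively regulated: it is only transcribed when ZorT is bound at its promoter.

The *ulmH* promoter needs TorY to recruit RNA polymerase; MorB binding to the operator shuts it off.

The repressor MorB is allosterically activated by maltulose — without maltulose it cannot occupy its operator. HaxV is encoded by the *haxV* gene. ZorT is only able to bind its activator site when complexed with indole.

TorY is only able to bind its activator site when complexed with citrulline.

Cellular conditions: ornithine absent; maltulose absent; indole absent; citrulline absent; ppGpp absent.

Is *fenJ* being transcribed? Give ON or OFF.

OFF

ppGpp is absent, so HolB is active.
Maltulose is absent, so MorB is inactive.
Citrulline is absent, so TorY is inactive.
Required activator TorY is absent, so *ulmH* is not transcribed.
So UlmH is not produced.
Required activator UlmH is absent, so *ulmF* is not transcribed.
So UlmF is not produced.
With repressor HolB bound, *haxV* is not transcribed.
So HaxV is not produced.
Indole is absent, so ZorT is inactive.
Required activator ZorT is absent, so *zorQ* is not transcribed.
So ZorQ is not produced.
Ornithine is absent, so LomY is active.
No repressor is bound and LomY is active, so *nolH* is transcribed.
So NolH is produced and active.
With repressor NolH bound, *fenJ* is not transcribed.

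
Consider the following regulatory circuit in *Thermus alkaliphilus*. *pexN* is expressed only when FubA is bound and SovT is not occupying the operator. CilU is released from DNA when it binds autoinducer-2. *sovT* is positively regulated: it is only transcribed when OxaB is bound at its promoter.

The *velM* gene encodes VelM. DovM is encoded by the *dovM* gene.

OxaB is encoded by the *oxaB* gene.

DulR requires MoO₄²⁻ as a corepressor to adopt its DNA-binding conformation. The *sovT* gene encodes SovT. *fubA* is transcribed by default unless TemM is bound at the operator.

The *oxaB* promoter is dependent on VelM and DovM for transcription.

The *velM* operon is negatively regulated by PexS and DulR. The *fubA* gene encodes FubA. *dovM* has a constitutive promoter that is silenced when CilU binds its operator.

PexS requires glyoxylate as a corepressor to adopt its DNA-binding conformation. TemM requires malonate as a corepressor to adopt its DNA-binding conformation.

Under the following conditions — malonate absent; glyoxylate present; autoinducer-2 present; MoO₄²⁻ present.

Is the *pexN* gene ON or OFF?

ON

Glyoxylate is present, so PexS is active.
MoO₄²⁻ is present, so DulR is active.
With repressor PexS bound, *velM* is not transcribed.
So VelM is not produced.
Autoinducer-2 is present, so CilU is inactive.
With no repressor bound, *dovM* is transcribed.
So DovM is produced and active.
Required activator VelM is absent, so *oxaB* is not transcribed.
So OxaB is not produced.
Required activator OxaB is absent, so *sovT* is not transcribed.
So SovT is not produced.
Malonate is absent, so TemM is inactive.
With no repressor bound, *fubA* is transcribed.
So FubA is produced and active.
No repressor is bound and FubA is active, so *pexN* is transcribed.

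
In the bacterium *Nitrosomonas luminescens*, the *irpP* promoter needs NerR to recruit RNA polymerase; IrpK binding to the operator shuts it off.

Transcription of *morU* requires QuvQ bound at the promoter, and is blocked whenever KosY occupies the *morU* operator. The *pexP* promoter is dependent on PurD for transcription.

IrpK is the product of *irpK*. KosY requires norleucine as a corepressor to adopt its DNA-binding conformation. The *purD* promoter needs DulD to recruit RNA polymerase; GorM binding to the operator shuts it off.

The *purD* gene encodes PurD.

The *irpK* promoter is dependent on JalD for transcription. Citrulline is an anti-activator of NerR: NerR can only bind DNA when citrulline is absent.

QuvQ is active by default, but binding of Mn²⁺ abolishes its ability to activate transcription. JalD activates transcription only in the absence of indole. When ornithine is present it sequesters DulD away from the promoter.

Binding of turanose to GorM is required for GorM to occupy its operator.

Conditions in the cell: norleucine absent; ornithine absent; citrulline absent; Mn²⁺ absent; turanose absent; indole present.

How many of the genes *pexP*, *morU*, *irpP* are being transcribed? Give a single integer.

3

Ornithine is absent, so DulD is active.
Turanose is absent, so GorM is inactive.
No repressor is bound and DulD is active, so *purD* is transcribed.
So PurD is produced and active.
No repressor is bound and PurD is active, so *pexP* is transcribed.
→ *pexP* is ON.
Mn²⁺ is absent, so QuvQ is active.
Norleucine is absent, so KosY is inactive.
No repressor is bound and QuvQ is active, so *morU* is transcribed.
→ *morU* is ON.
Indole is present, so JalD is inactive.
Required activator JalD is absent, so *irpK* is not transcribed.
So IrpK is not produced.
Citrulline is absent, so NerR is active.
No repressor is bound and NerR is active, so *irpP* is transcribed.
→ *irpP* is ON.
3 of the 3 genes are transcribed.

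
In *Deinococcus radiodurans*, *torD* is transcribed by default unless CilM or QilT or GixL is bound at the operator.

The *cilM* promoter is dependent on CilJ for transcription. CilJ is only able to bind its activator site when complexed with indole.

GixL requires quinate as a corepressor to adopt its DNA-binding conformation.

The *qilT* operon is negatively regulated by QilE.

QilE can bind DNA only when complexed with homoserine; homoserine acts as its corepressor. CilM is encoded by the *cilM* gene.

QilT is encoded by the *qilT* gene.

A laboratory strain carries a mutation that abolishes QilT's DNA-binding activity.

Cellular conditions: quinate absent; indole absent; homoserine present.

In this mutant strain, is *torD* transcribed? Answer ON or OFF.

ON

Indole is absent, so CilJ is inactive.
Required activator CilJ is absent, so *cilM* is not transcribed.
So CilM is not produced.
QilT is non-functional in this strain, so it has no effect.
Quinate is absent, so GixL is inactive.
With no repressor bound, *torD* is transcribed.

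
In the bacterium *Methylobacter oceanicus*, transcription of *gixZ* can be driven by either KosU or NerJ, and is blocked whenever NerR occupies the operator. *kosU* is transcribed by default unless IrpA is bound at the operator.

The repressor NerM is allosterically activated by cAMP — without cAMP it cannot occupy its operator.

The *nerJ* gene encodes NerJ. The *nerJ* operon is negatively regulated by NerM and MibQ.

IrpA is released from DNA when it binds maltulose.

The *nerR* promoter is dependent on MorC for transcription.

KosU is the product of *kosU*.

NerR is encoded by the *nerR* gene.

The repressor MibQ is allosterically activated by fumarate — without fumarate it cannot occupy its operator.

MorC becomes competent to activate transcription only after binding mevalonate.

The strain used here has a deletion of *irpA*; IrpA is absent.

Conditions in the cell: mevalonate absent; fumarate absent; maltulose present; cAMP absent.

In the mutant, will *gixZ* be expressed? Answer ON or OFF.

ON

Mevalonate is absent, so MorC is inactive.
Required activator MorC is absent, so *nerR* is not transcribed.
So NerR is not produced.
IrpA is non-functional in this strain, so it has no effect.
With no repressor bound, *kosU* is transcribed.
So KosU is produced and active.
cAMP is absent, so NerM is inactive.
Fumarate is absent, so MibQ is inactive.
With no repressor bound, *nerJ* is transcribed.
So NerJ is produced and active.
Activator KosU is present, so *gixZ* is transcribed.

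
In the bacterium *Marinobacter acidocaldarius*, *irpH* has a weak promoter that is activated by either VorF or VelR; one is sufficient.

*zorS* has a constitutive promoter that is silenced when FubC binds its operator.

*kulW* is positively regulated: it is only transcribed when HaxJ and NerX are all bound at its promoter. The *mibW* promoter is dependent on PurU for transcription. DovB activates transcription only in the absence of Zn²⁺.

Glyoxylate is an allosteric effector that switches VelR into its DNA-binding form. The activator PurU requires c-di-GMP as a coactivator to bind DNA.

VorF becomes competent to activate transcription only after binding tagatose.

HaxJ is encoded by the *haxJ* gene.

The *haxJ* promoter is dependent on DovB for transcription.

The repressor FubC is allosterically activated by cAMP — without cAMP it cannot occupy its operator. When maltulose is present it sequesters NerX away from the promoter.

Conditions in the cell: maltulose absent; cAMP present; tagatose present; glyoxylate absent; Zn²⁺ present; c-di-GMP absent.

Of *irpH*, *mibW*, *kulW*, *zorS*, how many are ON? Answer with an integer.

Tagatose is present, so VorF is active.
Glyoxylate is absent, so VelR is inactive.
Activator VorF is present, so *irpH* is transcribed.
→ *irpH* is ON.
c-di-GMP is absent, so PurU is inactive.
Required activator PurU is absent, so *mibW* is not transcribed.
→ *mibW* is OFF.
Zn²⁺ is present, so DovB is inactive.
Required activator DovB is absent, so *haxJ* is not transcribed.
So HaxJ is not produced.
Maltulose is absent, so NerX is active.
Required activator HaxJ is absent, so *kulW* is not transcribed.
→ *kulW* is OFF.
cAMP is present, so FubC is active.
With repressor FubC bound, *zorS* is not transcribed.
→ *zorS* is OFF.
1 of the 4 genes is transcribed.

1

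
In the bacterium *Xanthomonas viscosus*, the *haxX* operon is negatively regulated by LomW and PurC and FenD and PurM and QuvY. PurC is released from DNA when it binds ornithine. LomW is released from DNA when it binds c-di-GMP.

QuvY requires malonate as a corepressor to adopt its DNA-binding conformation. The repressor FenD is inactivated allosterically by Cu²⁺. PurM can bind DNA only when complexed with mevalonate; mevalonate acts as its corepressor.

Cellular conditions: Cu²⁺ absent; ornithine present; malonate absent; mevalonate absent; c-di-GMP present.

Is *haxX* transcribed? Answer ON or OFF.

c-di-GMP is present, so LomW is inactive.
Ornithine is present, so PurC is inactive.
Cu²⁺ is absent, so FenD is active.
Mevalonate is absent, so PurM is inactive.
Malonate is absent, so QuvY is inactive.
With repressor FenD bound, *haxX* is not transcribed.

OFF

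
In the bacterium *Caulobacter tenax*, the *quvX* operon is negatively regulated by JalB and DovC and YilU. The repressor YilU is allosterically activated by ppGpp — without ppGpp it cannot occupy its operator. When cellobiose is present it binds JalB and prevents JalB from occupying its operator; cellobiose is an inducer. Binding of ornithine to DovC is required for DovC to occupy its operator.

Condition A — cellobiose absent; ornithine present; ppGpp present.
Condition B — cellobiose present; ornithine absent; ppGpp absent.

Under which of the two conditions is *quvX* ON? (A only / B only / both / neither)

Condition A:
Cellobiose is absent, so JalB is active.
Ornithine is present, so DovC is active.
ppGpp is present, so YilU is active.
With repressor JalB bound, *quvX* is not transcribed.
→ *quvX* is OFF in A.
Condition B:
Cellobiose is present, so JalB is inactive.
Ornithine is absent, so DovC is inactive.
ppGpp is absent, so YilU is inactive.
With no repressor bound, *quvX* is transcribed.
→ *quvX* is ON in B.

B only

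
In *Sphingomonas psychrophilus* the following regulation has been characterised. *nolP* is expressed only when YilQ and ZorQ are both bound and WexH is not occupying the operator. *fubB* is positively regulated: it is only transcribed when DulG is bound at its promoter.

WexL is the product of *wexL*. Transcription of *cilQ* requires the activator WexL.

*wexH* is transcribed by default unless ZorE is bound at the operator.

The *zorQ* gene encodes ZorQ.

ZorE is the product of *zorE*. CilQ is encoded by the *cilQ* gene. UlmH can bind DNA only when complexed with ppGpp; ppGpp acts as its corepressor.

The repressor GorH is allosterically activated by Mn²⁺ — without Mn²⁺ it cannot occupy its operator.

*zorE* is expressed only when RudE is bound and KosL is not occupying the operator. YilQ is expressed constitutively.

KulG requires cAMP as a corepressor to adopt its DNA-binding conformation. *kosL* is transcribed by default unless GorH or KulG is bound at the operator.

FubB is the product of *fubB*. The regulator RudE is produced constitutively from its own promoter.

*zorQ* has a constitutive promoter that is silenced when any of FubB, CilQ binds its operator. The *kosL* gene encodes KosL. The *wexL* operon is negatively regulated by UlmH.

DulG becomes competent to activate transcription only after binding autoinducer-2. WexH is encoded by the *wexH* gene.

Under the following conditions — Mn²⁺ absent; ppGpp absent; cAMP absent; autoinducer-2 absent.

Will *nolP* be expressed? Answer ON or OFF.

YilQ is produced constitutively and is active.
Autoinducer-2 is absent, so DulG is inactive.
Required activator DulG is absent, so *fubB* is not transcribed.
So FubB is not produced.
ppGpp is absent, so UlmH is inactive.
With no repressor bound, *wexL* is transcribed.
So WexL is produced and active.
No repressor is bound and WexL is active, so *cilQ* is transcribed.
So CilQ is produced and active.
With repressor CilQ bound, *zorQ* is not transcribed.
So ZorQ is not produced.
Mn²⁺ is absent, so GorH is inactive.
cAMP is absent, so KulG is inactive.
With no repressor bound, *kosL* is transcribed.
So KosL is produced and active.
RudE is produced constitutively and is active.
With repressor KosL bound, *zorE* is not transcribed.
So ZorE is not produced.
With no repressor bound, *wexH* is transcribed.
So WexH is produced and active.
With repressor WexH bound, *nolP* is not transcribed.

OFF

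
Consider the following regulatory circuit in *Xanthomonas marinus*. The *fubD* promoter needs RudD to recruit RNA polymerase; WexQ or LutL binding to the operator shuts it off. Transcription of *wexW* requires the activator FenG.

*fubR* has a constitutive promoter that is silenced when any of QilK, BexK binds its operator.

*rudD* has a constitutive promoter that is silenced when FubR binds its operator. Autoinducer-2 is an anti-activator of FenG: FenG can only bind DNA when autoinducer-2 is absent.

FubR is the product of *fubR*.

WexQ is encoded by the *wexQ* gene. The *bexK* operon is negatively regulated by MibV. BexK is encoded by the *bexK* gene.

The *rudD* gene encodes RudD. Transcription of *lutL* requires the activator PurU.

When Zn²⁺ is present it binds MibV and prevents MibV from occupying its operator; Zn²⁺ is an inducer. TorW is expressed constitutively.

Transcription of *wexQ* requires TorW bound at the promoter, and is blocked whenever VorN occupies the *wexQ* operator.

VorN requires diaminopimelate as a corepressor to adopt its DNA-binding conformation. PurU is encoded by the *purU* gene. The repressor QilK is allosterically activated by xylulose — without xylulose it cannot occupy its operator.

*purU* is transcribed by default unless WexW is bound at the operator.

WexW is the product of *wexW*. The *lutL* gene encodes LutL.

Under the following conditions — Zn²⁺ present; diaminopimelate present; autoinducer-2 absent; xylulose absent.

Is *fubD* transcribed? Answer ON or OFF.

ON

Xylulose is absent, so QilK is inactive.
Zn²⁺ is present, so MibV is inactive.
With no repressor bound, *bexK* is transcribed.
So BexK is produced and active.
With repressor BexK bound, *fubR* is not transcribed.
So FubR is not produced.
With no repressor bound, *rudD* is transcribed.
So RudD is produced and active.
Diaminopimelate is present, so VorN is active.
TorW is produced constitutively and is active.
With repressor VorN bound, *wexQ* is not transcribed.
So WexQ is not produced.
Autoinducer-2 is absent, so FenG is active.
No repressor is bound and FenG is active, so *wexW* is transcribed.
So WexW is produced and active.
With repressor WexW bound, *purU* is not transcribed.
So PurU is not produced.
Required activator PurU is absent, so *lutL* is not transcribed.
So LutL is not produced.
No repressor is bound and RudD is active, so *fubD* is transcribed.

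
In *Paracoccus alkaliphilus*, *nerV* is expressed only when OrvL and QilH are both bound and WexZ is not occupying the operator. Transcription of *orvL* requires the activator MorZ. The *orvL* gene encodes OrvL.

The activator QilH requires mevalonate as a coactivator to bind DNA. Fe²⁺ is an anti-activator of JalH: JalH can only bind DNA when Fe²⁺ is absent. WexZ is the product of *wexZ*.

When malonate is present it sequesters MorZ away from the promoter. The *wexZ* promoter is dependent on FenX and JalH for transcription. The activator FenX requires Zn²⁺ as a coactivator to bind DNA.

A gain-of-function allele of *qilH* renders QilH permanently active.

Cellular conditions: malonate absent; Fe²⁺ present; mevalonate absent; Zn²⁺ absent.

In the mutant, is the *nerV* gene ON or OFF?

Zn²⁺ is absent, so FenX is inactive.
Fe²⁺ is present, so JalH is inactive.
Required activator FenX is absent, so *wexZ* is not transcribed.
So WexZ is not produced.
Malonate is absent, so MorZ is active.
No repressor is bound and MorZ is active, so *orvL* is transcribed.
So OrvL is produced and active.
QilH is constitutively active in this strain.
No repressor is bound and OrvL and QilH are active, so *nerV* is transcribed.

ON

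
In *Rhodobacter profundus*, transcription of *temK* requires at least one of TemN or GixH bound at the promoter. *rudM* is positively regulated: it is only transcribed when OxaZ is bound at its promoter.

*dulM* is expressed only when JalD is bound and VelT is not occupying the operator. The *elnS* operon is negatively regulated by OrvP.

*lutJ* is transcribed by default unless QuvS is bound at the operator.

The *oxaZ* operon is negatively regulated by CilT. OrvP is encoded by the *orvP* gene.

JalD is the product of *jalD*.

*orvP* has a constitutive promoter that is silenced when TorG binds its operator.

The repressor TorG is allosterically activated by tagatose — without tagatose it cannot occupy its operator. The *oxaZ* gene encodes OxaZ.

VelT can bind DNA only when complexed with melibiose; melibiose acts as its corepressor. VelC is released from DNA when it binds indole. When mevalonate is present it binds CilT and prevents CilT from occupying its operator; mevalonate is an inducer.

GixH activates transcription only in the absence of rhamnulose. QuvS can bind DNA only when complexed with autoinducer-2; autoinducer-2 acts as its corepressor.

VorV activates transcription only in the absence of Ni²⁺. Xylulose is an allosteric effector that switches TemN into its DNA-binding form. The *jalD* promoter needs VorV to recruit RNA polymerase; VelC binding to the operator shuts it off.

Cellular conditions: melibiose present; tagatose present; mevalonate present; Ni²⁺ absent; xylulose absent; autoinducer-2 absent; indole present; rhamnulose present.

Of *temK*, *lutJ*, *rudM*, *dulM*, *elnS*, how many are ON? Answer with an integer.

3

Xylulose is absent, so TemN is inactive.
Rhamnulose is present, so GixH is inactive.
No activator is available at the *temK* promoter, so *temK* is not transcribed.
→ *temK* is OFF.
Autoinducer-2 is absent, so QuvS is inactive.
With no repressor bound, *lutJ* is transcribed.
→ *lutJ* is ON.
Mevalonate is present, so CilT is inactive.
With no repressor bound, *oxaZ* is transcribed.
So OxaZ is produced and active.
No repressor is bound and OxaZ is active, so *rudM* is transcribed.
→ *rudM* is ON.
Ni²⁺ is absent, so VorV is active.
Indole is present, so VelC is inactive.
No repressor is bound and VorV is active, so *jalD* is transcribed.
So JalD is produced and active.
Melibiose is present, so VelT is active.
With repressor VelT bound, *dulM* is not transcribed.
→ *dulM* is OFF.
Tagatose is present, so TorG is active.
With repressor TorG bound, *orvP* is not transcribed.
So OrvP is not produced.
With no repressor bound, *elnS* is transcribed.
→ *elnS* is ON.
3 of the 5 genes are transcribed.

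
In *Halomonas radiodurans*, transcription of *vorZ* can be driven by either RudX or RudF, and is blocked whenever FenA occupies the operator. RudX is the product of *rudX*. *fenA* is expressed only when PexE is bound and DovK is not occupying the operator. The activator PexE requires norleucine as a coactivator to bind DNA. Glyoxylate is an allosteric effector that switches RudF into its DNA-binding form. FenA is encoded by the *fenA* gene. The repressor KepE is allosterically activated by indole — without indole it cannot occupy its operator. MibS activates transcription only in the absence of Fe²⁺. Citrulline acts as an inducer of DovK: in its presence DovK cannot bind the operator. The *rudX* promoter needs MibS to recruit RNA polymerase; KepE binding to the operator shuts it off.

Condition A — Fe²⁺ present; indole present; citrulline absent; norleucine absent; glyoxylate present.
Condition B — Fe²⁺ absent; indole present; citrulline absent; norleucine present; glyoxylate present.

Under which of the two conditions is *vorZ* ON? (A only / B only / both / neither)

Condition A:
Fe²⁺ is present, so MibS is inactive.
Indole is present, so KepE is active.
With repressor KepE bound, *rudX* is not transcribed.
So RudX is not produced.
Citrulline is absent, so DovK is active.
Norleucine is absent, so PexE is inactive.
With repressor DovK bound, *fenA* is not transcribed.
So FenA is not produced.
Glyoxylate is present, so RudF is active.
Activator RudF is present, so *vorZ* is transcribed.
→ *vorZ* is ON in A.
Condition B:
Fe²⁺ is absent, so MibS is active.
Indole is present, so KepE is active.
With repressor KepE bound, *rudX* is not transcribed.
So RudX is not produced.
Citrulline is absent, so DovK is active.
Norleucine is present, so PexE is active.
With repressor DovK bound, *fenA* is not transcribed.
So FenA is not produced.
Glyoxylate is present, so RudF is active.
Activator RudF is present, so *vorZ* is transcribed.
→ *vorZ* is ON in B.

both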